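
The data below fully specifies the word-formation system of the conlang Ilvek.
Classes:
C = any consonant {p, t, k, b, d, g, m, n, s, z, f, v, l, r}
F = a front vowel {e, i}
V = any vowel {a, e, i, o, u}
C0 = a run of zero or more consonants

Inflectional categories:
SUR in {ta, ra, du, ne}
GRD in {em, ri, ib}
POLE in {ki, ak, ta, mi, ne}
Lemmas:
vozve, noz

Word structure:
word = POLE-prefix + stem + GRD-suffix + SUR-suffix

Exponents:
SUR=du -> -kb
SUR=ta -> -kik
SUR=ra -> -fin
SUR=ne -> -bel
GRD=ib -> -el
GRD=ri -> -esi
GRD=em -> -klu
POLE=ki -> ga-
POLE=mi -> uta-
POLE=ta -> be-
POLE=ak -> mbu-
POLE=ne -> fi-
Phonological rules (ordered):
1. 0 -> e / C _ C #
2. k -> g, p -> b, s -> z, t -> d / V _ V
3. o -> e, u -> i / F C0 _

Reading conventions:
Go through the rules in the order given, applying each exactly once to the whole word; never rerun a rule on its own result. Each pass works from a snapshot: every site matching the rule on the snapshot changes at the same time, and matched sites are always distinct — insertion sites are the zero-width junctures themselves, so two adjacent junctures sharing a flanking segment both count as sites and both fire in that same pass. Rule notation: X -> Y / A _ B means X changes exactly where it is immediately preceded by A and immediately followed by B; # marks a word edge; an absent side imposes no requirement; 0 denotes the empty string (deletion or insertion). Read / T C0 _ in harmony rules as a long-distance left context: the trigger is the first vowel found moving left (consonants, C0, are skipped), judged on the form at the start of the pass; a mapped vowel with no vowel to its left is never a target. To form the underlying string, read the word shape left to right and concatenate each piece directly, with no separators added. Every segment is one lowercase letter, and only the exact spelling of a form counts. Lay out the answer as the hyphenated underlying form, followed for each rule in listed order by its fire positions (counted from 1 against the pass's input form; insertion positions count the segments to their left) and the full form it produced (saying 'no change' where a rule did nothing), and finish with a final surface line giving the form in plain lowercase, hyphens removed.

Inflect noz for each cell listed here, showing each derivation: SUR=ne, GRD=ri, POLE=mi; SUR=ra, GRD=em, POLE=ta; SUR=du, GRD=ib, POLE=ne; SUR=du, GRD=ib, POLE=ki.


cell SUR=ne, GRD=ri, POLE=mi:
underlying: uta-noz-esi-bel
1. 0 -> e / C _ C #: no change
2. k -> g, p -> b, s -> z, t -> d / V _ V: fires at position(s) 2, 8: udanozezibel
3. o -> e, u -> i / F C0 _: no change
surface: udanozezibel

cell SUR=ra, GRD=em, POLE=ta:
underlying: be-noz-klu-fin
1. 0 -> e / C _ C #: no change
2. k -> g, p -> b, s -> z, t -> d / V _ V: no change
3. o -> e, u -> i / F C0 _: fires at position(s) 4: benezklufin
surface: benezklufin

cell SUR=du, GRD=ib, POLE=ne:
underlying: fi-noz-el-kb
1. 0 -> e / C _ C #: inserts after position(s) 8: finozelkeb
2. k -> g, p -> b, s -> z, t -> d / V _ V: no change
3. o -> e, u -> i / F C0 _: fires at position(s) 4: finezelkeb
surface: finezelkeb

cell SUR=du, GRD=ib, POLE=ki:
underlying: ga-noz-el-kb
1. 0 -> e / C _ C #: inserts after position(s) 8: ganozelkeb
2. k -> g, p -> b, s -> z, t -> d / V _ V: no change
3. o -> e, u -> i / F C0 _: no change
surface: ganozelkeb


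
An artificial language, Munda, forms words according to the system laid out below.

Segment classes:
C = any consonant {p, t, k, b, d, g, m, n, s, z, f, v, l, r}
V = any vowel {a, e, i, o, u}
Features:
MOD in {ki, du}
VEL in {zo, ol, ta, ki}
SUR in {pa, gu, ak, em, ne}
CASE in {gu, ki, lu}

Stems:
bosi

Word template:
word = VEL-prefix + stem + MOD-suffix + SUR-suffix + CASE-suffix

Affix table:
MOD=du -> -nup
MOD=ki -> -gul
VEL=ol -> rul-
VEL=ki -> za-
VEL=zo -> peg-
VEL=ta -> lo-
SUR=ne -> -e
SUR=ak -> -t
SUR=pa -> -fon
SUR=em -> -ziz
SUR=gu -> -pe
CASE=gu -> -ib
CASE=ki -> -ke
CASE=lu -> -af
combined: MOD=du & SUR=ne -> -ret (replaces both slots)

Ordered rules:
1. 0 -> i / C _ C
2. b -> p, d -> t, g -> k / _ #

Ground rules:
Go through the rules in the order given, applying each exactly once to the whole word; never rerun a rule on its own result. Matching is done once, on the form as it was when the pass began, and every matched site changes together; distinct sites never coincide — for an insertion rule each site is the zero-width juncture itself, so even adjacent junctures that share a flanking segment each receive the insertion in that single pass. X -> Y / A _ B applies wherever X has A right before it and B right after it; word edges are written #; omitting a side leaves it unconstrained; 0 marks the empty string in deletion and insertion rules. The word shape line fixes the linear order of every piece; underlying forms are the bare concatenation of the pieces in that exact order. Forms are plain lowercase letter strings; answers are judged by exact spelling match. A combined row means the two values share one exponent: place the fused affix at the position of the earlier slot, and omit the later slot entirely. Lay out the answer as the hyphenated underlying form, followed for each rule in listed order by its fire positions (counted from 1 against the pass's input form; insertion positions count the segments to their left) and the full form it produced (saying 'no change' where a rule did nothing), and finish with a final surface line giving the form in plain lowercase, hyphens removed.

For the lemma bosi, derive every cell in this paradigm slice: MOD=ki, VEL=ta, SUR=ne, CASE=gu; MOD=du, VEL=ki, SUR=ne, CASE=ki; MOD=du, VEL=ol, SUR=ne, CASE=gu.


cell MOD=ki, VEL=ta, SUR=ne, CASE=gu:
underlying: lo-bosi-gul-e-ib
1. 0 -> i / C _ C: no change
2. b -> p, d -> t, g -> k / _ #: fires at position(s) 12: lobosiguleip
surface: lobosiguleip

cell MOD=du, VEL=ki, SUR=ne, CASE=ki:
underlying: za-bosi-ret-ke
1. 0 -> i / C _ C: inserts after position(s) 9: zabosiretike
2. b -> p, d -> t, g -> k / _ #: no change
surface: zabosiretike

cell MOD=du, VEL=ol, SUR=ne, CASE=gu:
underlying: rul-bosi-ret-ib
1. 0 -> i / C _ C: inserts after position(s) 3: rulibosiretib
2. b -> p, d -> t, g -> k / _ #: fires at position(s) 13: rulibosiretip
surface: rulibosiretip


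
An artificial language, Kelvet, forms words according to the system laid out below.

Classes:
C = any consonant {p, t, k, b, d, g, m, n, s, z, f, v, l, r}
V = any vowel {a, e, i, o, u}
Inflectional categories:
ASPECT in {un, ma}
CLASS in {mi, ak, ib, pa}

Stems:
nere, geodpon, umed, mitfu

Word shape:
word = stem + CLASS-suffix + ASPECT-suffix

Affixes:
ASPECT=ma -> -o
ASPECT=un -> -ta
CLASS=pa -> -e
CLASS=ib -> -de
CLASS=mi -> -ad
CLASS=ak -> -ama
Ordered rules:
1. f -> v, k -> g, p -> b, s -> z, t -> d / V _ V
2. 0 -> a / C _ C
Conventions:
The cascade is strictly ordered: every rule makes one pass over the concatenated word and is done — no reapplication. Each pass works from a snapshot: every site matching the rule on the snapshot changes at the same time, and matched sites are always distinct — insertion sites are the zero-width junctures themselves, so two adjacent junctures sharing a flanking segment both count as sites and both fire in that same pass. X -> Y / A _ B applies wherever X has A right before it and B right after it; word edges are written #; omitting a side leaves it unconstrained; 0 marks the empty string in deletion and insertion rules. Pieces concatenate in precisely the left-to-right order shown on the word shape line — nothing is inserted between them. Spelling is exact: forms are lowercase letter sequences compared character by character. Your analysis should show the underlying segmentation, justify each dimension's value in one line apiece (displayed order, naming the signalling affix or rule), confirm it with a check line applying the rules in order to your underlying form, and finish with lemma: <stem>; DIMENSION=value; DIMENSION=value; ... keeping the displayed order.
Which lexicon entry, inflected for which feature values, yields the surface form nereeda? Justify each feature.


underlying: nere-e-ta
ASPECT=un - signalled by the affix -ta
CLASS=pa - signalled by the affix -e
check: nereeta -> nereeda -> nereeda
lemma: nere; ASPECT=un; CLASS=pa


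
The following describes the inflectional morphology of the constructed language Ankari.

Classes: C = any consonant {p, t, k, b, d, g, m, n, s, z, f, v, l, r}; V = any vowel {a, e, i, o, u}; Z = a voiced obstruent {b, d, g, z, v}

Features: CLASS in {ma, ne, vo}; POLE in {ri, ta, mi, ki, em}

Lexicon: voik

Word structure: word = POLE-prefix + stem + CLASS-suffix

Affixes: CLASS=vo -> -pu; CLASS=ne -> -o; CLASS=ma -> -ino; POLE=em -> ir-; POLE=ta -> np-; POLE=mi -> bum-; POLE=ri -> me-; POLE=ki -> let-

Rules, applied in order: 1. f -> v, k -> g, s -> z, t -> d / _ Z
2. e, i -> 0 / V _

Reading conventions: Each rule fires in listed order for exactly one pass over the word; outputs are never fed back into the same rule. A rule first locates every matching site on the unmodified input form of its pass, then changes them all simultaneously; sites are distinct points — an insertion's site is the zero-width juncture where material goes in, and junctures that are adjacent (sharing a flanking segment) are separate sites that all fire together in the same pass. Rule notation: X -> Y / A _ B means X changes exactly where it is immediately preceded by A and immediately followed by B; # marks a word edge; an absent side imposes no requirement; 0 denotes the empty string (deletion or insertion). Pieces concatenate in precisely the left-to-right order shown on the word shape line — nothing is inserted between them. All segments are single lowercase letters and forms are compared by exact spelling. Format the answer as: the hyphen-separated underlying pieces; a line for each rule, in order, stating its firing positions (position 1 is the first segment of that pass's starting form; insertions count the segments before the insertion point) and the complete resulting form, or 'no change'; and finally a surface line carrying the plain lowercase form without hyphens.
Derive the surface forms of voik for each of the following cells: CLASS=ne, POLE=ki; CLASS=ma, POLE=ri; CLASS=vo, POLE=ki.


cell CLASS=ne, POLE=ki:
underlying: let-voik-o
1. f -> v, k -> g, s -> z, t -> d / _ Z: fires at position(s) 3: ledvoiko
2. e, i -> 0 / V _: fires at position(s) 6: ledvoko
surface: ledvoko

cell CLASS=ma, POLE=ri:
underlying: me-voik-ino
1. f -> v, k -> g, s -> z, t -> d / _ Z: no change
2. e, i -> 0 / V _: fires at position(s) 5: mevokino
surface: mevokino

cell CLASS=vo, POLE=ki:
underlying: let-voik-pu
1. f -> v, k -> g, s -> z, t -> d / _ Z: fires at position(s) 3: ledvoikpu
2. e, i -> 0 / V _: fires at position(s) 6: ledvokpu
surface: ledvokpu


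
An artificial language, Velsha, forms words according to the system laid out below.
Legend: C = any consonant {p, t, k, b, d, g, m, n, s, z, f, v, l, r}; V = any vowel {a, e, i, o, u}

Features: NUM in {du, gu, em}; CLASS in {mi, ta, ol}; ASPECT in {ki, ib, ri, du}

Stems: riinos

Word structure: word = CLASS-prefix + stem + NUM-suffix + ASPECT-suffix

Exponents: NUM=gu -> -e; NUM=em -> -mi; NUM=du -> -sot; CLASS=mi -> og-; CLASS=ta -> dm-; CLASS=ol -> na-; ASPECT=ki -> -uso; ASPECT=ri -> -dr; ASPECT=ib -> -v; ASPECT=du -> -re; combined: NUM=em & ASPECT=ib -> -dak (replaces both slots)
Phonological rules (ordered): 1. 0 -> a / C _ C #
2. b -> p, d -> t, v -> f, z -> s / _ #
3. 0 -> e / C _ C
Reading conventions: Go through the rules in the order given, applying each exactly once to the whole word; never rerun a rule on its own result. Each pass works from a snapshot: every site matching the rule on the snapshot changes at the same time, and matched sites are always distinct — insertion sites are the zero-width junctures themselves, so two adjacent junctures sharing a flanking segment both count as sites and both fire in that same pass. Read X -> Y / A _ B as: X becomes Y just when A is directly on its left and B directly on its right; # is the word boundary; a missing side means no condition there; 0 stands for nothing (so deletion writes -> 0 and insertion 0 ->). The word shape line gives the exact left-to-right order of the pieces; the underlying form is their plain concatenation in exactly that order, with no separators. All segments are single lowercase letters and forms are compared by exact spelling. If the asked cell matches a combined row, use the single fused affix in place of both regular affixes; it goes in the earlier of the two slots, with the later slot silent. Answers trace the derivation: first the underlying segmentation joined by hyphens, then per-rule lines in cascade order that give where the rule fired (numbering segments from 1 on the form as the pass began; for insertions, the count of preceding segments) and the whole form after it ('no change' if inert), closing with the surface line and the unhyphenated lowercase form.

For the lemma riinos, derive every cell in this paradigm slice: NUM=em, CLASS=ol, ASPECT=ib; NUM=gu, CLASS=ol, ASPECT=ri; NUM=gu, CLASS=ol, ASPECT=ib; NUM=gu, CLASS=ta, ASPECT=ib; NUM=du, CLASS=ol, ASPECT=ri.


cell NUM=em, CLASS=ol, ASPECT=ib:
underlying: na-riinos-dak
1. 0 -> a / C _ C #: no change
2. b -> p, d -> t, v -> f, z -> s / _ #: no change
3. 0 -> e / C _ C: inserts after position(s) 8: nariinosedak
surface: nariinosedak

cell NUM=gu, CLASS=ol, ASPECT=ri:
underlying: na-riinos-e-dr
1. 0 -> a / C _ C #: inserts after position(s) 10: nariinosedar
2. b -> p, d -> t, v -> f, z -> s / _ #: no change
3. 0 -> e / C _ C: no change
surface: nariinosedar

cell NUM=gu, CLASS=ol, ASPECT=ib:
underlying: na-riinos-e-v
1. 0 -> a / C _ C #: no change
2. b -> p, d -> t, v -> f, z -> s / _ #: fires at position(s) 10: nariinosef
3. 0 -> e / C _ C: no change
surface: nariinosef

cell NUM=gu, CLASS=ta, ASPECT=ib:
underlying: dm-riinos-e-v
1. 0 -> a / C _ C #: no change
2. b -> p, d -> t, v -> f, z -> s / _ #: fires at position(s) 10: dmriinosef
3. 0 -> e / C _ C: inserts after position(s) 1, 2: demeriinosef
surface: demeriinosef

cell NUM=du, CLASS=ol, ASPECT=ri:
underlying: na-riinos-sot-dr
1. 0 -> a / C _ C #: inserts after position(s) 12: nariinossotdar
2. b -> p, d -> t, v -> f, z -> s / _ #: no change
3. 0 -> e / C _ C: inserts after position(s) 8, 11: nariinosesotedar
surface: nariinosesotedar


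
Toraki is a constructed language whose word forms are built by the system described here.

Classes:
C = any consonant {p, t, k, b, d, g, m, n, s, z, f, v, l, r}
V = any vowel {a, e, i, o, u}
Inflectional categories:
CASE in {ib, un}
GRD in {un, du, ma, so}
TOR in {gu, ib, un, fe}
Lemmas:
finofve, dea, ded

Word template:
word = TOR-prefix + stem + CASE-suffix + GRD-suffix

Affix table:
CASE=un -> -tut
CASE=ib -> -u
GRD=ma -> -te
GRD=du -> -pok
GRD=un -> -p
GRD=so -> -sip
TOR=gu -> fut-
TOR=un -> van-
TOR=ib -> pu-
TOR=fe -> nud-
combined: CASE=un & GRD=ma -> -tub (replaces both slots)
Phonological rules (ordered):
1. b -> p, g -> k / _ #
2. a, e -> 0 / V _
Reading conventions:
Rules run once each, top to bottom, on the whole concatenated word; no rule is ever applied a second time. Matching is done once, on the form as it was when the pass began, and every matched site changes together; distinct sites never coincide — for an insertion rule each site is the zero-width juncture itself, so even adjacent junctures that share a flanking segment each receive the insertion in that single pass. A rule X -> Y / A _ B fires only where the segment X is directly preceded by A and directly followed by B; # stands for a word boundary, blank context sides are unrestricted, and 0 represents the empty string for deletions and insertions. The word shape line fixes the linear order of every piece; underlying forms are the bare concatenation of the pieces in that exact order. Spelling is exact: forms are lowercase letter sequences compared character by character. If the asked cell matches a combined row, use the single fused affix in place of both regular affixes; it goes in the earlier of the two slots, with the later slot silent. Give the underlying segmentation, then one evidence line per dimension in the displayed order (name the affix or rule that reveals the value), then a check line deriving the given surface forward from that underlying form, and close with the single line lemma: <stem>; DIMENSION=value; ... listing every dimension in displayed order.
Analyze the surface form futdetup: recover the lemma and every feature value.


underlying: fut-dea-tub
CASE=un - signalled by the combined affix row
GRD=ma - signalled by the combined affix row
TOR=gu - signalled by the affix fut-
check: futdeatub -> futdeatup -> futdetup
lemma: dea; CASE=un; GRD=ma; TOR=gu


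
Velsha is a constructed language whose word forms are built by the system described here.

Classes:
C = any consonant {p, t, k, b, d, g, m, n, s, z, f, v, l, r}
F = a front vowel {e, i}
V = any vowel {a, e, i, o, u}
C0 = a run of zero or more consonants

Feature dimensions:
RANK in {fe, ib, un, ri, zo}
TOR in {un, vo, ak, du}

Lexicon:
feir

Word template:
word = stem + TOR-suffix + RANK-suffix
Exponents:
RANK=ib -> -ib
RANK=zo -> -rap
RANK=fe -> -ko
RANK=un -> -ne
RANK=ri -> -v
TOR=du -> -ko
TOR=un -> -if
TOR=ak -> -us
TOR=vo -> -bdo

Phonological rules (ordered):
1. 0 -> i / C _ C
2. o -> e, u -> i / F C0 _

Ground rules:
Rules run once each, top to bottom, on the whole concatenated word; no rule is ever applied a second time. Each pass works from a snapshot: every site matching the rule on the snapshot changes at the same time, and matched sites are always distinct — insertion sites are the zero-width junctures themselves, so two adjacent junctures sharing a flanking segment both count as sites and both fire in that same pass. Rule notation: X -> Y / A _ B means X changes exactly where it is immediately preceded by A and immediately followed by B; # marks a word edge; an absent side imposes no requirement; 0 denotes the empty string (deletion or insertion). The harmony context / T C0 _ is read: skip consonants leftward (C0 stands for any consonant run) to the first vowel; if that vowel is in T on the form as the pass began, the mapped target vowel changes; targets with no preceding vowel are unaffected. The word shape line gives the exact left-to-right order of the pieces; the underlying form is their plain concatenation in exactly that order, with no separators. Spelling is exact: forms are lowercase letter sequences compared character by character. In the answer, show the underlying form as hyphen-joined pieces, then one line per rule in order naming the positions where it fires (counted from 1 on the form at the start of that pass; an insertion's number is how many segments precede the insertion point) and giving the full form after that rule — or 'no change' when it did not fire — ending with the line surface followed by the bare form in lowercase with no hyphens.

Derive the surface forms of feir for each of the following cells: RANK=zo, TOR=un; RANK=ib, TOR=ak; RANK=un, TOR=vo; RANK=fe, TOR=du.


cell RANK=zo, TOR=un:
underlying: feir-if-rap
1. 0 -> i / C _ C: inserts after position(s) 6: feirifirap
2. o -> e, u -> i / F C0 _: no change
surface: feirifirap

cell RANK=ib, TOR=ak:
underlying: feir-us-ib
1. 0 -> i / C _ C: no change
2. o -> e, u -> i / F C0 _: fires at position(s) 5: feirisib
surface: feirisib

cell RANK=un, TOR=vo:
underlying: feir-bdo-ne
1. 0 -> i / C _ C: inserts after position(s) 4, 5: feiribidone
2. o -> e, u -> i / F C0 _: fires at position(s) 9: feiribidene
surface: feiribidene

cell RANK=fe, TOR=du:
underlying: feir-ko-ko
1. 0 -> i / C _ C: inserts after position(s) 4: feirikoko
2. o -> e, u -> i / F C0 _: fires at position(s) 7: feirikeko
surface: feirikeko


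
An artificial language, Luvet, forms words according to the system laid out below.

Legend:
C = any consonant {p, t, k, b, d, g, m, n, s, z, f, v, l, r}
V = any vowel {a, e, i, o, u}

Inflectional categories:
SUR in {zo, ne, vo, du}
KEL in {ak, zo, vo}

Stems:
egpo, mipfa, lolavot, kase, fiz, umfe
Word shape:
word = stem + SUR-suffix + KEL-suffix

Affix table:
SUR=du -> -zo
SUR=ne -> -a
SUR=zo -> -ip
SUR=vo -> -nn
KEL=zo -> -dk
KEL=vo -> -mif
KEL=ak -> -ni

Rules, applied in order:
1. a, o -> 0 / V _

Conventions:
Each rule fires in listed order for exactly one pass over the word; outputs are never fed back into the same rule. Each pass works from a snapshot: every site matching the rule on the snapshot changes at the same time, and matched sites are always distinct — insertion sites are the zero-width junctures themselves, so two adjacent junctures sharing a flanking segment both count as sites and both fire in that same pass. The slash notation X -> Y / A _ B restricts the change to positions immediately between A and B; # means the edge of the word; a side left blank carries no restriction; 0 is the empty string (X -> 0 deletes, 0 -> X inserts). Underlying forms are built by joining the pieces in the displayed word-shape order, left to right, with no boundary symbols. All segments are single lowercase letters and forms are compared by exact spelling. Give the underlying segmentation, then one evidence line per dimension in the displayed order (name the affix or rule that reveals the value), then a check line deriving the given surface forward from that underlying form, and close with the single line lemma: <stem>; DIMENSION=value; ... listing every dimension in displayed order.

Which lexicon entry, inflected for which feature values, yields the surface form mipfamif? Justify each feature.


underlying: mipfa-a-mif
SUR=ne - signalled by the affix -a
KEL=vo - signalled by the affix -mif
check: mipfaamif -> mipfamif
lemma: mipfa; SUR=ne; KEL=vo


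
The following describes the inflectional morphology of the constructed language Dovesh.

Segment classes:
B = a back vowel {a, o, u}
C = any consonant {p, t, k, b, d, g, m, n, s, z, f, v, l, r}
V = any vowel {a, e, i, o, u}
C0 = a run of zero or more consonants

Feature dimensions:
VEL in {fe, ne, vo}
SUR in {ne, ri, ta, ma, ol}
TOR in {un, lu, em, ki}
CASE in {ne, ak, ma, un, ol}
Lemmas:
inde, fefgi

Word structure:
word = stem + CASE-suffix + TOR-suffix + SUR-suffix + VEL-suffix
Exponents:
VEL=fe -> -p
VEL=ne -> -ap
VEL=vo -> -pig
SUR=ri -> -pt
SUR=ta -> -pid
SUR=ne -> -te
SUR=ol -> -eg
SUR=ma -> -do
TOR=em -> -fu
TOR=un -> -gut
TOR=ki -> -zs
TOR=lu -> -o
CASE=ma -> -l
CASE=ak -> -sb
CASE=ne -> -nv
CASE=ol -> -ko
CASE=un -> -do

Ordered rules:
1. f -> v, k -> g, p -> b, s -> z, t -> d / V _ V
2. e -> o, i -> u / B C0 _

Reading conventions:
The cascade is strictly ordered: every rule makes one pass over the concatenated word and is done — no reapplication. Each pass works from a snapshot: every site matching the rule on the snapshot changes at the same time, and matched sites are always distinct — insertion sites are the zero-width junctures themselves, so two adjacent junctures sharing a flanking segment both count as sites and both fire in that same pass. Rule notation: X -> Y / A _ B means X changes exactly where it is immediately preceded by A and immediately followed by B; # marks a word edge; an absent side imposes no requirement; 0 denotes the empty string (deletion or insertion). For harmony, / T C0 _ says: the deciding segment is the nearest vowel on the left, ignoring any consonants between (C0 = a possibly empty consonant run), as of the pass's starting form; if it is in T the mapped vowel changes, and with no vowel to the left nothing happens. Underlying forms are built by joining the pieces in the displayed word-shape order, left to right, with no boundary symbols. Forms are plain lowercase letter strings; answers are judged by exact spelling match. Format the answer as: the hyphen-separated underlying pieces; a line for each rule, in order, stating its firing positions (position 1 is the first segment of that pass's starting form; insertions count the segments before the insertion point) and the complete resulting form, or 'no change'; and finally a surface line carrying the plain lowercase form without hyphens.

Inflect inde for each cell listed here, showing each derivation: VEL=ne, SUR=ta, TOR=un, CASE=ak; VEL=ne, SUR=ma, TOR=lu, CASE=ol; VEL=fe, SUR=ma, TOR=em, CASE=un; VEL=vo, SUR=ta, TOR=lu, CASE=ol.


cell VEL=ne, SUR=ta, TOR=un, CASE=ak:
underlying: inde-sb-gut-pid-ap
1. f -> v, k -> g, p -> b, s -> z, t -> d / V _ V: no change
2. e -> o, i -> u / B C0 _: fires at position(s) 11: indesbgutpudap
surface: indesbgutpudap

cell VEL=ne, SUR=ma, TOR=lu, CASE=ol:
underlying: inde-ko-o-do-ap
1. f -> v, k -> g, p -> b, s -> z, t -> d / V _ V: fires at position(s) 5: indegoodoap
2. e -> o, i -> u / B C0 _: no change
surface: indegoodoap

cell VEL=fe, SUR=ma, TOR=em, CASE=un:
underlying: inde-do-fu-do-p
1. f -> v, k -> g, p -> b, s -> z, t -> d / V _ V: fires at position(s) 7: indedovudop
2. e -> o, i -> u / B C0 _: no change
surface: indedovudop

cell VEL=vo, SUR=ta, TOR=lu, CASE=ol:
underlying: inde-ko-o-pid-pig
1. f -> v, k -> g, p -> b, s -> z, t -> d / V _ V: fires at position(s) 5, 8: indegoobidpig
2. e -> o, i -> u / B C0 _: fires at position(s) 9: indegoobudpig
surface: indegoobudpig


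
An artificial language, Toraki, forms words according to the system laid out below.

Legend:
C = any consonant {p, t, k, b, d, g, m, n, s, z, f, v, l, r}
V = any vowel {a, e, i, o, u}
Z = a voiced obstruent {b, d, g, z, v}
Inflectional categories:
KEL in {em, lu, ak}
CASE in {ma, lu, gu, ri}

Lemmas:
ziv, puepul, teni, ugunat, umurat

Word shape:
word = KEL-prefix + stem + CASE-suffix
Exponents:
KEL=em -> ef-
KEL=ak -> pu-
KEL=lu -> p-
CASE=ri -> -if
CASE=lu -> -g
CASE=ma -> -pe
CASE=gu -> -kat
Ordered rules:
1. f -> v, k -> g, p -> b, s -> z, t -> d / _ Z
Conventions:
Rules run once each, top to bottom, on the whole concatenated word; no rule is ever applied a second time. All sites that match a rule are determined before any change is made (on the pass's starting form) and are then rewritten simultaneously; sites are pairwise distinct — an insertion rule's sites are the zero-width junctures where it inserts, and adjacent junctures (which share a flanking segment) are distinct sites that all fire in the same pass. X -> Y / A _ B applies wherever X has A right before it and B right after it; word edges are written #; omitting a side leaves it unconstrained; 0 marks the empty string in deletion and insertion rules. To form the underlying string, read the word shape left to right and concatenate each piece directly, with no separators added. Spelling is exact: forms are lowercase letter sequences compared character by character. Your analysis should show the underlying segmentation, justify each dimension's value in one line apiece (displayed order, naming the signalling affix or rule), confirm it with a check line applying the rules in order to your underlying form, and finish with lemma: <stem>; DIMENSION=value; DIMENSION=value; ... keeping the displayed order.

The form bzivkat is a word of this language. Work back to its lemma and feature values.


underlying: p-ziv-kat
KEL=lu - signalled by the affix p-
CASE=gu - signalled by the affix -kat
check: pzivkat -> bzivkat
lemma: ziv; KEL=lu; CASE=gu


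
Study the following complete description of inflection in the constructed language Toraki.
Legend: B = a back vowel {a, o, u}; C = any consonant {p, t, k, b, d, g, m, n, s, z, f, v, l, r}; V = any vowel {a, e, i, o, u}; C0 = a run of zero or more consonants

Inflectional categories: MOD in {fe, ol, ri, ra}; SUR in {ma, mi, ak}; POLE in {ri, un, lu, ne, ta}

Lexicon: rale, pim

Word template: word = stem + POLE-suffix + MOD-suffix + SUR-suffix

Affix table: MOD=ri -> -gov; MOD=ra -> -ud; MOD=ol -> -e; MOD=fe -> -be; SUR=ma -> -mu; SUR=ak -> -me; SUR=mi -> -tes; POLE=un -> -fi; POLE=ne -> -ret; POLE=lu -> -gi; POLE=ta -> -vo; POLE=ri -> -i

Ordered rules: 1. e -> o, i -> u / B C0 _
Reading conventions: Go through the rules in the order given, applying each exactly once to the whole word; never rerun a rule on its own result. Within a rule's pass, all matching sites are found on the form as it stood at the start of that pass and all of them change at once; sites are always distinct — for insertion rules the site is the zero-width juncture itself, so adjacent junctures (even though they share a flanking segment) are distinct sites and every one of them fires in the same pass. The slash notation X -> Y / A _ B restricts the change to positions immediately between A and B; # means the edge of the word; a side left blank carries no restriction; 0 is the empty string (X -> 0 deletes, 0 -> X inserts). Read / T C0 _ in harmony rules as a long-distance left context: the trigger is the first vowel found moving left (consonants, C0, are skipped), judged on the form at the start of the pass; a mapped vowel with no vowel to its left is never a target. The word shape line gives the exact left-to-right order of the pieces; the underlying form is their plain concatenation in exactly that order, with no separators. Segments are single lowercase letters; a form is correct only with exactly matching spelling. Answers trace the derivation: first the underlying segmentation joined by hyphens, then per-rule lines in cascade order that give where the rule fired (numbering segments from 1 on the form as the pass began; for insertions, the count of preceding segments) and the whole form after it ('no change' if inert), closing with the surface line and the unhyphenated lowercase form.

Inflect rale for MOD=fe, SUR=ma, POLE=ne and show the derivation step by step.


underlying: rale-ret-be-mu
1. e -> o, i -> u / B C0 _: fires at position(s) 4: raloretbemu
surface: raloretbemu


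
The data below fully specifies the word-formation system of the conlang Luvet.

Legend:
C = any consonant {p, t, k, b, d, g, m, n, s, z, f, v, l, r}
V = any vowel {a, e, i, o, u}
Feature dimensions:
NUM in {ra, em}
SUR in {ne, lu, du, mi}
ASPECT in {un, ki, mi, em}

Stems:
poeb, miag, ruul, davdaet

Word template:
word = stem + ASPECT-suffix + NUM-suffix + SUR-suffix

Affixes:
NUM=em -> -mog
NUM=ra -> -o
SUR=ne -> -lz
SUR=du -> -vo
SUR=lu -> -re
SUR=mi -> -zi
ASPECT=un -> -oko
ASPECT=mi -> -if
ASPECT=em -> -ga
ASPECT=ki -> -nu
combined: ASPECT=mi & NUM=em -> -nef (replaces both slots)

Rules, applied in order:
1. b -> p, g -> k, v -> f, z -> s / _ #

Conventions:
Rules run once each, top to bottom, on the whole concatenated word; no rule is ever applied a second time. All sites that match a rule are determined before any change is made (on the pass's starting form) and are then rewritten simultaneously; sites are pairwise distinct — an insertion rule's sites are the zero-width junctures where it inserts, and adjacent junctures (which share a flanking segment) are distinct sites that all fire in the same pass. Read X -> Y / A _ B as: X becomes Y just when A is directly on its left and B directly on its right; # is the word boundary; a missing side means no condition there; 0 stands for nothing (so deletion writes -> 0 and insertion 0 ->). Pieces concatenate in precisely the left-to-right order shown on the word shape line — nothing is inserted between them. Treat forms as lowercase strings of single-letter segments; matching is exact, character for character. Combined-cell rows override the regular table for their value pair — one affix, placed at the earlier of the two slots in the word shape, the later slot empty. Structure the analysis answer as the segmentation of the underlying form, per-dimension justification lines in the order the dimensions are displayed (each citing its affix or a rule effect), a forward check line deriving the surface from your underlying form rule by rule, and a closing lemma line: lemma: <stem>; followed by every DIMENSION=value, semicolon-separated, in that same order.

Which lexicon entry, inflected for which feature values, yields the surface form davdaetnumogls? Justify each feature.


underlying: davdaet-nu-mog-lz
NUM=em - signalled by the affix -mog
SUR=ne - signalled by the affix -lz
ASPECT=ki - signalled by the affix -nu
check: davdaetnumoglz -> davdaetnumogls
lemma: davdaet; NUM=em; SUR=ne; ASPECT=ki


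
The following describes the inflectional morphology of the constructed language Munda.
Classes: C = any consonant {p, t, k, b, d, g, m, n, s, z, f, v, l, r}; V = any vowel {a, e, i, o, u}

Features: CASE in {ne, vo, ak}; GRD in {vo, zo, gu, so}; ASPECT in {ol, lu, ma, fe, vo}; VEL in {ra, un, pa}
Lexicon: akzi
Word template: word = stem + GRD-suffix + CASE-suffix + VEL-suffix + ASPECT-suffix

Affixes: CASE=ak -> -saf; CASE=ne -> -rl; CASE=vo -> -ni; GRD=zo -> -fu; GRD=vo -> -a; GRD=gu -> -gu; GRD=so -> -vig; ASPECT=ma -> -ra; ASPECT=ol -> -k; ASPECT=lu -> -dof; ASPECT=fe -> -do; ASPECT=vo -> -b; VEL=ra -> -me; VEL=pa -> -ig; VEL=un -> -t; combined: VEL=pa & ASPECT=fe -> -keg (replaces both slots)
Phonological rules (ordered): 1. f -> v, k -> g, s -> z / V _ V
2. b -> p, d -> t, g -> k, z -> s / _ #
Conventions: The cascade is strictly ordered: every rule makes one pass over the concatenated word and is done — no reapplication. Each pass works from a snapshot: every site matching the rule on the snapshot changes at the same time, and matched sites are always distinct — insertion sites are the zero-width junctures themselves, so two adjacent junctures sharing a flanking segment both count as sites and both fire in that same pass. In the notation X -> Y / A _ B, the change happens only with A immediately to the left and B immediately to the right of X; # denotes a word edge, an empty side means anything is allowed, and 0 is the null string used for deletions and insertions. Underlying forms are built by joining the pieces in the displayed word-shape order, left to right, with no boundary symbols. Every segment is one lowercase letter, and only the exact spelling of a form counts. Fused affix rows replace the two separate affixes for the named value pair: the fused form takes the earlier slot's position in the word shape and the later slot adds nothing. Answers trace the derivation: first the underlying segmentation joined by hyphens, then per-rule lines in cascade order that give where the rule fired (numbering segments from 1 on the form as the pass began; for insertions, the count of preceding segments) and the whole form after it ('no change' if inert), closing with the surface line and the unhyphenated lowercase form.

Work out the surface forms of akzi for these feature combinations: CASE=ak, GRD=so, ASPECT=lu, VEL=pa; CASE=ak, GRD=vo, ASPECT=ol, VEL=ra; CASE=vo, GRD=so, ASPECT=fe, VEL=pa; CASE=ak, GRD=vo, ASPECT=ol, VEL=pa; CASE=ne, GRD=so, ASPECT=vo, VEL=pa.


cell CASE=ak, GRD=so, ASPECT=lu, VEL=pa:
underlying: akzi-vig-saf-ig-dof
1. f -> v, k -> g, s -> z / V _ V: fires at position(s) 10: akzivigsavigdof
2. b -> p, d -> t, g -> k, z -> s / _ #: no change
surface: akzivigsavigdof

cell CASE=ak, GRD=vo, ASPECT=ol, VEL=ra:
underlying: akzi-a-saf-me-k
1. f -> v, k -> g, s -> z / V _ V: fires at position(s) 6: akziazafmek
2. b -> p, d -> t, g -> k, z -> s / _ #: no change
surface: akziazafmek

cell CASE=vo, GRD=so, ASPECT=fe, VEL=pa:
underlying: akzi-vig-ni-keg
1. f -> v, k -> g, s -> z / V _ V: fires at position(s) 10: akzivignigeg
2. b -> p, d -> t, g -> k, z -> s / _ #: fires at position(s) 12: akzivignigek
surface: akzivignigek

cell CASE=ak, GRD=vo, ASPECT=ol, VEL=pa:
underlying: akzi-a-saf-ig-k
1. f -> v, k -> g, s -> z / V _ V: fires at position(s) 6, 8: akziazavigk
2. b -> p, d -> t, g -> k, z -> s / _ #: no change
surface: akziazavigk

cell CASE=ne, GRD=so, ASPECT=vo, VEL=pa:
underlying: akzi-vig-rl-ig-b
1. f -> v, k -> g, s -> z / V _ V: no change
2. b -> p, d -> t, g -> k, z -> s / _ #: fires at position(s) 12: akzivigrligp
surface: akzivigrligp


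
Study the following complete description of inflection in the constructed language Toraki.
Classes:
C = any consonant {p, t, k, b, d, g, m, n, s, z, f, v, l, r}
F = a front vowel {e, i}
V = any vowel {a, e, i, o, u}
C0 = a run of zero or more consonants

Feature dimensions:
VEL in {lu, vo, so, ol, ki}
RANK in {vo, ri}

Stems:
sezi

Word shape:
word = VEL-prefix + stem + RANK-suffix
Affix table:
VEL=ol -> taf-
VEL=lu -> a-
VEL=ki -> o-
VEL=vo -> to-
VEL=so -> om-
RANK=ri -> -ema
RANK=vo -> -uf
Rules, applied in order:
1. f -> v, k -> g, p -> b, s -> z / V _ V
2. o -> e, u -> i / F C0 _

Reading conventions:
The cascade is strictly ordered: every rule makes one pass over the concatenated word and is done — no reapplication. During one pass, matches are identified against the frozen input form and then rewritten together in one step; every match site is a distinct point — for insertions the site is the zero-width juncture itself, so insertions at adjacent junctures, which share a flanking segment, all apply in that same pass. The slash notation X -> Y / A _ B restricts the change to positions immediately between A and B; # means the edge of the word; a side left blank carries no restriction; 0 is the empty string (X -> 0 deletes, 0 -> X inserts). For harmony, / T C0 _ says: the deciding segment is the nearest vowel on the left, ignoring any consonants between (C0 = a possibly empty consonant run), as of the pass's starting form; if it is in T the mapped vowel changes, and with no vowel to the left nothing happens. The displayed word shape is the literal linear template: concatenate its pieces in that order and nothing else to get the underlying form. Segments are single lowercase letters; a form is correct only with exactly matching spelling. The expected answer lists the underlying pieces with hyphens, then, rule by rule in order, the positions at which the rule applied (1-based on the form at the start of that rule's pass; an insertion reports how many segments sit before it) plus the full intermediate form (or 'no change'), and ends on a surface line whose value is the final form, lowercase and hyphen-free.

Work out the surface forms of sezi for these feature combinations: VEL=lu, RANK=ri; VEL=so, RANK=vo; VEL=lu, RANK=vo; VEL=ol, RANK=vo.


cell VEL=lu, RANK=ri:
underlying: a-sezi-ema
1. f -> v, k -> g, p -> b, s -> z / V _ V: fires at position(s) 2: azeziema
2. o -> e, u -> i / F C0 _: no change
surface: azeziema

cell VEL=so, RANK=vo:
underlying: om-sezi-uf
1. f -> v, k -> g, p -> b, s -> z / V _ V: no change
2. o -> e, u -> i / F C0 _: fires at position(s) 7: omseziif
surface: omseziif

cell VEL=lu, RANK=vo:
underlying: a-sezi-uf
1. f -> v, k -> g, p -> b, s -> z / V _ V: fires at position(s) 2: azeziuf
2. o -> e, u -> i / F C0 _: fires at position(s) 6: azeziif
surface: azeziif

cell VEL=ol, RANK=vo:
underlying: taf-sezi-uf
1. f -> v, k -> g, p -> b, s -> z / V _ V: no change
2. o -> e, u -> i / F C0 _: fires at position(s) 8: tafseziif
surface: tafseziif


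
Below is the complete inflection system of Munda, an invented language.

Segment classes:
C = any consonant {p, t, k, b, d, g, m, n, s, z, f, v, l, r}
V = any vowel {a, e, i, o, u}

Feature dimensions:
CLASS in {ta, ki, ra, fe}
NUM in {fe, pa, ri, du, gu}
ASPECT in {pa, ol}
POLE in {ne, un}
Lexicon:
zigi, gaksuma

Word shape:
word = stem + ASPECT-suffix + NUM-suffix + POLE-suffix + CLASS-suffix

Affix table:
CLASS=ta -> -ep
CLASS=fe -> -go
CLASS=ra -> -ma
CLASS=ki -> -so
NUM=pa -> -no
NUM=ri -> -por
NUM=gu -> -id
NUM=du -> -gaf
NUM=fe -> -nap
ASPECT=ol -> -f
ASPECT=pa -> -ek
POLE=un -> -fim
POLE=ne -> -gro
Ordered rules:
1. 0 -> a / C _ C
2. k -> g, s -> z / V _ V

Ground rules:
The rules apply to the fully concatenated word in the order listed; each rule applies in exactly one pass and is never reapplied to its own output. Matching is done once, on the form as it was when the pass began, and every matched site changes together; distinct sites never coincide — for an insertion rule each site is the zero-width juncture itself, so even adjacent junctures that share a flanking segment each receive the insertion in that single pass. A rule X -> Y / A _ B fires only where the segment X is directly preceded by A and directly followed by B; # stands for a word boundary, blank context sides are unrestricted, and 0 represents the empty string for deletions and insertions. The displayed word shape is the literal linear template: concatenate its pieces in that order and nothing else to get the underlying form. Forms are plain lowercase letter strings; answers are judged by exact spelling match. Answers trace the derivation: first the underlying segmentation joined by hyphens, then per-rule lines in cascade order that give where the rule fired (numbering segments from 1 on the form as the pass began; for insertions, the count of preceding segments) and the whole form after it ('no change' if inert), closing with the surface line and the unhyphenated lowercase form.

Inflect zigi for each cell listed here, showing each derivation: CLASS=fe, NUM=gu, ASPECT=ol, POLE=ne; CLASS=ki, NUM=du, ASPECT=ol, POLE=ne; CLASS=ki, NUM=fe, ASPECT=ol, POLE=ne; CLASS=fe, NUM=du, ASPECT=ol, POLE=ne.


cell CLASS=fe, NUM=gu, ASPECT=ol, POLE=ne:
underlying: zigi-f-id-gro-go
1. 0 -> a / C _ C: inserts after position(s) 7, 8: zigifidagarogo
2. k -> g, s -> z / V _ V: no change
surface: zigifidagarogo

cell CLASS=ki, NUM=du, ASPECT=ol, POLE=ne:
underlying: zigi-f-gaf-gro-so
1. 0 -> a / C _ C: inserts after position(s) 5, 8, 9: zigifagafagaroso
2. k -> g, s -> z / V _ V: fires at position(s) 15: zigifagafagarozo
surface: zigifagafagarozo

cell CLASS=ki, NUM=fe, ASPECT=ol, POLE=ne:
underlying: zigi-f-nap-gro-so
1. 0 -> a / C _ C: inserts after position(s) 5, 8, 9: zigifanapagaroso
2. k -> g, s -> z / V _ V: fires at position(s) 15: zigifanapagarozo
surface: zigifanapagarozo

cell CLASS=fe, NUM=du, ASPECT=ol, POLE=ne:
underlying: zigi-f-gaf-gro-go
1. 0 -> a / C _ C: inserts after position(s) 5, 8, 9: zigifagafagarogo
2. k -> g, s -> z / V _ V: no change
surface: zigifagafagarogo
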